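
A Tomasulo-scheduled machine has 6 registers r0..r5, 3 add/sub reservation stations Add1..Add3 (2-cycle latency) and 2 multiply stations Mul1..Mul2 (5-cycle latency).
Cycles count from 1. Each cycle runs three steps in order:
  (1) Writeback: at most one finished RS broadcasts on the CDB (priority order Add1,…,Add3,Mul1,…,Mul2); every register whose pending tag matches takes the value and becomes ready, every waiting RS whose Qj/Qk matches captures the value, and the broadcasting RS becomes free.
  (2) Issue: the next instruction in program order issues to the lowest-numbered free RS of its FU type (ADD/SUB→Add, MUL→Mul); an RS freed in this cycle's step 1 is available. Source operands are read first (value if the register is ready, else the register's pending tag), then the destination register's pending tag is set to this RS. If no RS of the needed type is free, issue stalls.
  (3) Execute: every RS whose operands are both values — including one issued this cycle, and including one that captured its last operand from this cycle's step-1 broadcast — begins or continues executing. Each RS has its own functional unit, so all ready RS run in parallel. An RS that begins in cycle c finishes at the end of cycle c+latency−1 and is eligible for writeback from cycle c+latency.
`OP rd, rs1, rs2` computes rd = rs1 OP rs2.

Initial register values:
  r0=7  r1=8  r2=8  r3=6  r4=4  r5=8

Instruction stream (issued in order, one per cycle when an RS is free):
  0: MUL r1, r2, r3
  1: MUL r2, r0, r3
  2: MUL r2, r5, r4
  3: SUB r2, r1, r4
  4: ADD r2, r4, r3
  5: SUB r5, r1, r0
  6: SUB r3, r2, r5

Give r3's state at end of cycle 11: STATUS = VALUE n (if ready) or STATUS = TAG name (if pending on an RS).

cycle 1: issue MUL r1<-Mul1 // r0:7,r1:Mul1,r2:8,r3:6,r4:4,r5:8
cycle 2: issue MUL r2<-Mul2 // r0:7,r1:Mul1,r2:Mul2,r3:6,r4:4,r5:8
cycle 3: stall // r0:7,r1:Mul1,r2:Mul2,r3:6,r4:4,r5:8
cycle 4: stall // r0:7,r1:Mul1,r2:Mul2,r3:6,r4:4,r5:8
cycle 5: stall // r0:7,r1:Mul1,r2:Mul2,r3:6,r4:4,r5:8
cycle 6: CDB Mul1=48; issue MUL r2<-Mul1 // r0:7,r1:48,r2:Mul1,r3:6,r4:4,r5:8
cycle 7: CDB Mul2=42; issue SUB r2<-Add1 // r0:7,r1:48,r2:Add1,r3:6,r4:4,r5:8
cycle 8: issue ADD r2<-Add2 // r0:7,r1:48,r2:Add2,r3:6,r4:4,r5:8
cycle 9: CDB Add1=44; issue SUB r5<-Add1 // r0:7,r1:48,r2:Add2,r3:6,r4:4,r5:Add1
cycle 10: CDB Add2=10; issue SUB r3<-Add2 // r0:7,r1:48,r2:10,r3:Add2,r4:4,r5:Add1
cycle 11: CDB Add1=41 // r0:7,r1:48,r2:10,r3:Add2,r4:4,r5:41

STATUS = TAG Add2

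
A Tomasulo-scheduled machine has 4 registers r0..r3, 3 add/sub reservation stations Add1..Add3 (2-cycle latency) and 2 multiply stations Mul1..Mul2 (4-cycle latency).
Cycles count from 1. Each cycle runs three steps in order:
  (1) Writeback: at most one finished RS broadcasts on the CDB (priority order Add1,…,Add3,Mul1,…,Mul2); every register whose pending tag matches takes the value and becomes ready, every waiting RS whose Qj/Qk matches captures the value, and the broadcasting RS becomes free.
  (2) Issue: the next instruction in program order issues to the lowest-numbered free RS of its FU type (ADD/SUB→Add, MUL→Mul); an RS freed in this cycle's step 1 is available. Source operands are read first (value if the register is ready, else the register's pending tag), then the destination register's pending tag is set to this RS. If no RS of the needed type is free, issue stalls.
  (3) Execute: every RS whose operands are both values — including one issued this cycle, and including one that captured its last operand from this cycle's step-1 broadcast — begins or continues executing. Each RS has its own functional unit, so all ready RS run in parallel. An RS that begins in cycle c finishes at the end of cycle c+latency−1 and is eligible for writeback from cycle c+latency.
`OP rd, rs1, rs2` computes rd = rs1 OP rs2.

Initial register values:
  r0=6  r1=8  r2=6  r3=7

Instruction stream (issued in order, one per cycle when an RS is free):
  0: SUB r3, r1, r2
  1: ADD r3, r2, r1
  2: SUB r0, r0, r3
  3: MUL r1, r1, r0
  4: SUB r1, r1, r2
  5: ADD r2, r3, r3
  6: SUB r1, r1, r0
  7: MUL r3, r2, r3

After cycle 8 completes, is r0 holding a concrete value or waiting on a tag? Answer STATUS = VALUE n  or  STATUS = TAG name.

  c1: issue SUB r3<-Add1  regs: r0:6,r1:8,r2:6,r3:Add1
  c2: issue ADD r3<-Add2  regs: r0:6,r1:8,r2:6,r3:Add2
  c3: CDB Add1=2; issue SUB r0<-Add1  regs: r0:Add1,r1:8,r2:6,r3:Add2
  c4: CDB Add2=14; issue MUL r1<-Mul1  regs: r0:Add1,r1:Mul1,r2:6,r3:14
  c5: issue SUB r1<-Add2  regs: r0:Add1,r1:Add2,r2:6,r3:14
  c6: CDB Add1=-8; issue ADD r2<-Add1  regs: r0:-8,r1:Add2,r2:Add1,r3:14
  c7: issue SUB r1<-Add3  regs: r0:-8,r1:Add3,r2:Add1,r3:14
  c8: CDB Add1=28; issue MUL r3<-Mul2  regs: r0:-8,r1:Add3,r2:28,r3:Mul2

STATUS = VALUE -8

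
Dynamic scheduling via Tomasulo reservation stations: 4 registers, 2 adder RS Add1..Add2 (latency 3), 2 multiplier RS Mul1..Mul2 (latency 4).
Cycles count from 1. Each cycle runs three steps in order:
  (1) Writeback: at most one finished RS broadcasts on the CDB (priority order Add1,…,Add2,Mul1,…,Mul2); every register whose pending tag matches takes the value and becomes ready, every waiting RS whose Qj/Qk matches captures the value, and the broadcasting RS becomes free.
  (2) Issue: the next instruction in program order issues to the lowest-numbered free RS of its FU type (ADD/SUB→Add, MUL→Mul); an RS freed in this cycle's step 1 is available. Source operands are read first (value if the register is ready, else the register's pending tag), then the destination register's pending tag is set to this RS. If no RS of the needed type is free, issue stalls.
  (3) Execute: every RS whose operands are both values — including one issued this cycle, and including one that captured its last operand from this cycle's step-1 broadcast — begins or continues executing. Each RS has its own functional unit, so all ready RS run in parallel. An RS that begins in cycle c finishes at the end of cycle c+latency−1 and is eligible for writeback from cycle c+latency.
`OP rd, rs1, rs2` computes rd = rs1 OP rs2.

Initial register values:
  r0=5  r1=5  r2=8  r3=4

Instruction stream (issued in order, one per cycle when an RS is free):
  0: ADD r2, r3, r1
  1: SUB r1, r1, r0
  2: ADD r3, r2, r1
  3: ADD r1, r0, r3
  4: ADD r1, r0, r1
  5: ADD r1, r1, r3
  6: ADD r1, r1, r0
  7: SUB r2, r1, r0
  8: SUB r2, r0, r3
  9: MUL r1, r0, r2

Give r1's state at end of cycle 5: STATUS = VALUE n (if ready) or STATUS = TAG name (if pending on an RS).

STATUS = TAG Add2

cycle 1: issue ADD r2<-Add1 // r0:5,r1:5,r2:Add1,r3:4
cycle 2: issue SUB r1<-Add2 // r0:5,r1:Add2,r2:Add1,r3:4
cycle 3: stall // r0:5,r1:Add2,r2:Add1,r3:4
cycle 4: CDB Add1=9; issue ADD r3<-Add1 // r0:5,r1:Add2,r2:9,r3:Add1
cycle 5: CDB Add2=0; issue ADD r1<-Add2 // r0:5,r1:Add2,r2:9,r3:Add1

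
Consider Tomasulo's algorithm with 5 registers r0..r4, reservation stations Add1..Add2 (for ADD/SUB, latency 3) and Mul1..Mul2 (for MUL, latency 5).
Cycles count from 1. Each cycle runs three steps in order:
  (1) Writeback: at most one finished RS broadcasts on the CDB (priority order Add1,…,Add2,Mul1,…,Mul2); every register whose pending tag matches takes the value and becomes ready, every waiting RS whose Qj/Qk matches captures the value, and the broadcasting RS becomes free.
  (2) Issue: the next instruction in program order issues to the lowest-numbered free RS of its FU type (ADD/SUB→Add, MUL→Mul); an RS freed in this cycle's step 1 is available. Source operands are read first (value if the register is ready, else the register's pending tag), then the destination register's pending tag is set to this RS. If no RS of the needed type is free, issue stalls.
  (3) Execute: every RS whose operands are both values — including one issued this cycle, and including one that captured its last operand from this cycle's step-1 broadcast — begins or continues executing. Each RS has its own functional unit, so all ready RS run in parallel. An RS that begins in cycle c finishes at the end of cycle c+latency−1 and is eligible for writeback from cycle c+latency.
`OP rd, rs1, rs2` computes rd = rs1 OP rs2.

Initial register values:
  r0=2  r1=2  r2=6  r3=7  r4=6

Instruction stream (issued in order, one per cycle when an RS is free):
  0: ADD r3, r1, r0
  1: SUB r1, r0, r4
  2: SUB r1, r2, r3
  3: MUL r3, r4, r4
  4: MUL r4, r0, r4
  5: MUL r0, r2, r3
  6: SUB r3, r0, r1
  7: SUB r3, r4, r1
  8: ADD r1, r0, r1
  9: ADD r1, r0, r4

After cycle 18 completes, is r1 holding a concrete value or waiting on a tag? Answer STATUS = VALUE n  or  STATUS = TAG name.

  c1: issue ADD r3<-Add1  regs: r0:2,r1:2,r2:6,r3:Add1,r4:6
  c2: issue SUB r1<-Add2  regs: r0:2,r1:Add2,r2:6,r3:Add1,r4:6
  c3: stall  regs: r0:2,r1:Add2,r2:6,r3:Add1,r4:6
  c4: CDB Add1=4; issue SUB r1<-Add1  regs: r0:2,r1:Add1,r2:6,r3:4,r4:6
  c5: CDB Add2=-4; issue MUL r3<-Mul1  regs: r0:2,r1:Add1,r2:6,r3:Mul1,r4:6
  c6: issue MUL r4<-Mul2  regs: r0:2,r1:Add1,r2:6,r3:Mul1,r4:Mul2
  c7: CDB Add1=2; stall  regs: r0:2,r1:2,r2:6,r3:Mul1,r4:Mul2
  c8: stall  regs: r0:2,r1:2,r2:6,r3:Mul1,r4:Mul2
  c9: stall  regs: r0:2,r1:2,r2:6,r3:Mul1,r4:Mul2
  c10: CDB Mul1=36; issue MUL r0<-Mul1  regs: r0:Mul1,r1:2,r2:6,r3:36,r4:Mul2
  c11: CDB Mul2=12; issue SUB r3<-Add1  regs: r0:Mul1,r1:2,r2:6,r3:Add1,r4:12
  c12: issue SUB r3<-Add2  regs: r0:Mul1,r1:2,r2:6,r3:Add2,r4:12
  c13: stall  regs: r0:Mul1,r1:2,r2:6,r3:Add2,r4:12
  c14: stall  regs: r0:Mul1,r1:2,r2:6,r3:Add2,r4:12
  c15: CDB Add2=10; issue ADD r1<-Add2  regs: r0:Mul1,r1:Add2,r2:6,r3:10,r4:12
  c16: CDB Mul1=216; stall  regs: r0:216,r1:Add2,r2:6,r3:10,r4:12
  c17: stall  regs: r0:216,r1:Add2,r2:6,r3:10,r4:12
  c18: stall  regs: r0:216,r1:Add2,r2:6,r3:10,r4:12

STATUS = TAG Add2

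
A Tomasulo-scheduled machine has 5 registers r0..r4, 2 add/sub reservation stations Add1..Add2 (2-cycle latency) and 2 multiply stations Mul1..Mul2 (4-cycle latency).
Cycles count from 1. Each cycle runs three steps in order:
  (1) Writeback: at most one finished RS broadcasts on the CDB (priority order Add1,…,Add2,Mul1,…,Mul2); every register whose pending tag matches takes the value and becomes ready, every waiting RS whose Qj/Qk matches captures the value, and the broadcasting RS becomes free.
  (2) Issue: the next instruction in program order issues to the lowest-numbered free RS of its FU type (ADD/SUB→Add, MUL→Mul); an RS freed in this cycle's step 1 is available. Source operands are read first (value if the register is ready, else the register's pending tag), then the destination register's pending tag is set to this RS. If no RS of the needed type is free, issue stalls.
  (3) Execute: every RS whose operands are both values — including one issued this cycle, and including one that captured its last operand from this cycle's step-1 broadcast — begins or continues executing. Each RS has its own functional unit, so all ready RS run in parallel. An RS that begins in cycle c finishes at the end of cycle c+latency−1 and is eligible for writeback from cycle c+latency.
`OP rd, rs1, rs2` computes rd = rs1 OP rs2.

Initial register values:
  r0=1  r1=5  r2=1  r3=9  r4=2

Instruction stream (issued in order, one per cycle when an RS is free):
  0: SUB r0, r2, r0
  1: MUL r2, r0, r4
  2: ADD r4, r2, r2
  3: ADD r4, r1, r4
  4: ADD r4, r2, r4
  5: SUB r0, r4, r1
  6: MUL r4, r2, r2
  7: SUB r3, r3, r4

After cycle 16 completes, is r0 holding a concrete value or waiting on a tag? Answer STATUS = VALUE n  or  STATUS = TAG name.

c1: issue SUB r0<-Add1 | r0:Add1,r1:5,r2:1,r3:9,r4:2
c2: issue MUL r2<-Mul1 | r0:Add1,r1:5,r2:Mul1,r3:9,r4:2
c3: CDB Add1=0; issue ADD r4<-Add1 | r0:0,r1:5,r2:Mul1,r3:9,r4:Add1
c4: issue ADD r4<-Add2 | r0:0,r1:5,r2:Mul1,r3:9,r4:Add2
c5: stall | r0:0,r1:5,r2:Mul1,r3:9,r4:Add2
c6: stall | r0:0,r1:5,r2:Mul1,r3:9,r4:Add2
c7: CDB Mul1=0; stall | r0:0,r1:5,r2:0,r3:9,r4:Add2
c8: stall | r0:0,r1:5,r2:0,r3:9,r4:Add2
c9: CDB Add1=0; issue ADD r4<-Add1 | r0:0,r1:5,r2:0,r3:9,r4:Add1
c10: stall | r0:0,r1:5,r2:0,r3:9,r4:Add1
c11: CDB Add2=5; issue SUB r0<-Add2 | r0:Add2,r1:5,r2:0,r3:9,r4:Add1
c12: issue MUL r4<-Mul1 | r0:Add2,r1:5,r2:0,r3:9,r4:Mul1
c13: CDB Add1=5; issue SUB r3<-Add1 | r0:Add2,r1:5,r2:0,r3:Add1,r4:Mul1
c14: - | r0:Add2,r1:5,r2:0,r3:Add1,r4:Mul1
c15: CDB Add2=0 | r0:0,r1:5,r2:0,r3:Add1,r4:Mul1
c16: CDB Mul1=0 | r0:0,r1:5,r2:0,r3:Add1,r4:0

STATUS = VALUE 0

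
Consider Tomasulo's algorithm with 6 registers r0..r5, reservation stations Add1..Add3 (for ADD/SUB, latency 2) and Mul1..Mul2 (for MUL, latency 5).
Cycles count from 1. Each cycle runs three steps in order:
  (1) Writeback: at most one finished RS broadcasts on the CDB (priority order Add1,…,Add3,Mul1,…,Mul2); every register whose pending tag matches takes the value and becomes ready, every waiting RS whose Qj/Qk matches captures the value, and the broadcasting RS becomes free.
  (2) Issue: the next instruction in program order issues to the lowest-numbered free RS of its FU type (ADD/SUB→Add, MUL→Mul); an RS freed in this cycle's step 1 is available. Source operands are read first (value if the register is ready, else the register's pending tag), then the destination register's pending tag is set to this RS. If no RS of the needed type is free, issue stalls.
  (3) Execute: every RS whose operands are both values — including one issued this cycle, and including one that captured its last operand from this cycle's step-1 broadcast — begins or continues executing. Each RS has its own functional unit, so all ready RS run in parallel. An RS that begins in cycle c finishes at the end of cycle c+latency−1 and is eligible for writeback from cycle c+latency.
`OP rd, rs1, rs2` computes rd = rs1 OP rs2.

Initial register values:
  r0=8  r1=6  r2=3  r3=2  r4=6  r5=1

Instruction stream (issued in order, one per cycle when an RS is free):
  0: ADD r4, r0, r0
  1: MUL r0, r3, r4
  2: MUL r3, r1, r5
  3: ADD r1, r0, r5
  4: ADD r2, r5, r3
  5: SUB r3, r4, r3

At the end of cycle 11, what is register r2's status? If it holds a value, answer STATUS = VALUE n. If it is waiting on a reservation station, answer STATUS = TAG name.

c1: issue ADD r4<-Add1 | r0:8,r1:6,r2:3,r3:2,r4:Add1,r5:1
c2: issue MUL r0<-Mul1 | r0:Mul1,r1:6,r2:3,r3:2,r4:Add1,r5:1
c3: CDB Add1=16; issue MUL r3<-Mul2 | r0:Mul1,r1:6,r2:3,r3:Mul2,r4:16,r5:1
c4: issue ADD r1<-Add1 | r0:Mul1,r1:Add1,r2:3,r3:Mul2,r4:16,r5:1
c5: issue ADD r2<-Add2 | r0:Mul1,r1:Add1,r2:Add2,r3:Mul2,r4:16,r5:1
c6: issue SUB r3<-Add3 | r0:Mul1,r1:Add1,r2:Add2,r3:Add3,r4:16,r5:1
c7: - | r0:Mul1,r1:Add1,r2:Add2,r3:Add3,r4:16,r5:1
c8: CDB Mul1=32 | r0:32,r1:Add1,r2:Add2,r3:Add3,r4:16,r5:1
c9: CDB Mul2=6 | r0:32,r1:Add1,r2:Add2,r3:Add3,r4:16,r5:1
c10: CDB Add1=33 | r0:32,r1:33,r2:Add2,r3:Add3,r4:16,r5:1
c11: CDB Add2=7 | r0:32,r1:33,r2:7,r3:Add3,r4:16,r5:1

STATUS = VALUE 7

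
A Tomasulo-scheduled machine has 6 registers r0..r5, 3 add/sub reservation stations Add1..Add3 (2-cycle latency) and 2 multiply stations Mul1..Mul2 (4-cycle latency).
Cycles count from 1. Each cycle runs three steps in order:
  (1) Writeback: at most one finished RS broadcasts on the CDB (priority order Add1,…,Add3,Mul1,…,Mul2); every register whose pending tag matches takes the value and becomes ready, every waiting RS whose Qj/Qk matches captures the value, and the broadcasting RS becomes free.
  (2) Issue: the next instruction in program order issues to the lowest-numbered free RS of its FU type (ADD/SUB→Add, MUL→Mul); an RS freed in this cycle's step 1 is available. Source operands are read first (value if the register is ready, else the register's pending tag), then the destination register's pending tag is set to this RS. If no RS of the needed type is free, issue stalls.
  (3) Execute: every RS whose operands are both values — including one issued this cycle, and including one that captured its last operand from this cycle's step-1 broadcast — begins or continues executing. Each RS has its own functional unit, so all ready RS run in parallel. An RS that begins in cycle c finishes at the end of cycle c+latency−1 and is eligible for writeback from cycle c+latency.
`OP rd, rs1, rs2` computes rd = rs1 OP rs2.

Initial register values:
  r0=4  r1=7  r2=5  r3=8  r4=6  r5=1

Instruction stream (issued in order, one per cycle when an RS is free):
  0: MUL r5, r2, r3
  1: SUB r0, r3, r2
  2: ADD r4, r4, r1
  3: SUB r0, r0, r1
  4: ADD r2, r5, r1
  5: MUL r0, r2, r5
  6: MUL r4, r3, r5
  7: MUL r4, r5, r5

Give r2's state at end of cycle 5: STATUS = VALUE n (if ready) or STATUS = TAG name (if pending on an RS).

STATUS = TAG Add2

cycle 1: issue MUL r5<-Mul1 // r0:4,r1:7,r2:5,r3:8,r4:6,r5:Mul1
cycle 2: issue SUB r0<-Add1 // r0:Add1,r1:7,r2:5,r3:8,r4:6,r5:Mul1
cycle 3: issue ADD r4<-Add2 // r0:Add1,r1:7,r2:5,r3:8,r4:Add2,r5:Mul1
cycle 4: CDB Add1=3; issue SUB r0<-Add1 // r0:Add1,r1:7,r2:5,r3:8,r4:Add2,r5:Mul1
cycle 5: CDB Add2=13; issue ADD r2<-Add2 // r0:Add1,r1:7,r2:Add2,r3:8,r4:13,r5:Mul1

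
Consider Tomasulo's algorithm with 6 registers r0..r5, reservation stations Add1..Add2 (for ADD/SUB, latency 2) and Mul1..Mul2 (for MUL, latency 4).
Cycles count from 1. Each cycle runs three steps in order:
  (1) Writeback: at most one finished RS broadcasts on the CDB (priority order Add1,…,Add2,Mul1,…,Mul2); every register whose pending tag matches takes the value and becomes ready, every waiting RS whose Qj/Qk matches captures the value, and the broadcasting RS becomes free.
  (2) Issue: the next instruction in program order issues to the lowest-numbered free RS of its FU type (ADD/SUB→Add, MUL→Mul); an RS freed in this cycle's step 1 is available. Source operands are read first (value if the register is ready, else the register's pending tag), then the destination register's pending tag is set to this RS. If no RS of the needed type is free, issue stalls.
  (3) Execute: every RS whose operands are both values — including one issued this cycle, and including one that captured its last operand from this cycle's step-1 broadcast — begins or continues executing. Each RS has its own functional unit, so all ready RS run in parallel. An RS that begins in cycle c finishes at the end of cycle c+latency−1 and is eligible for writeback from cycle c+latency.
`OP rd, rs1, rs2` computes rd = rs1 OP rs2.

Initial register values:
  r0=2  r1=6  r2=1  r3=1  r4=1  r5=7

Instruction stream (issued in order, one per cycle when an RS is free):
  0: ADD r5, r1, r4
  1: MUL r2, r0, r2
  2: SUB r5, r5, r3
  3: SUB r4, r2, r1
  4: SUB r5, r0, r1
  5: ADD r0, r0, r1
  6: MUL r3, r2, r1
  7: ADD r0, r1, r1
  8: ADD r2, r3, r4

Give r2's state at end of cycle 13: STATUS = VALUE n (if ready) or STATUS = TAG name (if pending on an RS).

cycle 1: issue ADD r5<-Add1 // r0:2,r1:6,r2:1,r3:1,r4:1,r5:Add1
cycle 2: issue MUL r2<-Mul1 // r0:2,r1:6,r2:Mul1,r3:1,r4:1,r5:Add1
cycle 3: CDB Add1=7; issue SUB r5<-Add1 // r0:2,r1:6,r2:Mul1,r3:1,r4:1,r5:Add1
cycle 4: issue SUB r4<-Add2 // r0:2,r1:6,r2:Mul1,r3:1,r4:Add2,r5:Add1
cycle 5: CDB Add1=6; issue SUB r5<-Add1 // r0:2,r1:6,r2:Mul1,r3:1,r4:Add2,r5:Add1
cycle 6: CDB Mul1=2; stall // r0:2,r1:6,r2:2,r3:1,r4:Add2,r5:Add1
cycle 7: CDB Add1=-4; issue ADD r0<-Add1 // r0:Add1,r1:6,r2:2,r3:1,r4:Add2,r5:-4
cycle 8: CDB Add2=-4; issue MUL r3<-Mul1 // r0:Add1,r1:6,r2:2,r3:Mul1,r4:-4,r5:-4
cycle 9: CDB Add1=8; issue ADD r0<-Add1 // r0:Add1,r1:6,r2:2,r3:Mul1,r4:-4,r5:-4
cycle 10: issue ADD r2<-Add2 // r0:Add1,r1:6,r2:Add2,r3:Mul1,r4:-4,r5:-4
cycle 11: CDB Add1=12 // r0:12,r1:6,r2:Add2,r3:Mul1,r4:-4,r5:-4
cycle 12: CDB Mul1=12 // r0:12,r1:6,r2:Add2,r3:12,r4:-4,r5:-4
cycle 13: - // r0:12,r1:6,r2:Add2,r3:12,r4:-4,r5:-4

STATUS = TAG Add2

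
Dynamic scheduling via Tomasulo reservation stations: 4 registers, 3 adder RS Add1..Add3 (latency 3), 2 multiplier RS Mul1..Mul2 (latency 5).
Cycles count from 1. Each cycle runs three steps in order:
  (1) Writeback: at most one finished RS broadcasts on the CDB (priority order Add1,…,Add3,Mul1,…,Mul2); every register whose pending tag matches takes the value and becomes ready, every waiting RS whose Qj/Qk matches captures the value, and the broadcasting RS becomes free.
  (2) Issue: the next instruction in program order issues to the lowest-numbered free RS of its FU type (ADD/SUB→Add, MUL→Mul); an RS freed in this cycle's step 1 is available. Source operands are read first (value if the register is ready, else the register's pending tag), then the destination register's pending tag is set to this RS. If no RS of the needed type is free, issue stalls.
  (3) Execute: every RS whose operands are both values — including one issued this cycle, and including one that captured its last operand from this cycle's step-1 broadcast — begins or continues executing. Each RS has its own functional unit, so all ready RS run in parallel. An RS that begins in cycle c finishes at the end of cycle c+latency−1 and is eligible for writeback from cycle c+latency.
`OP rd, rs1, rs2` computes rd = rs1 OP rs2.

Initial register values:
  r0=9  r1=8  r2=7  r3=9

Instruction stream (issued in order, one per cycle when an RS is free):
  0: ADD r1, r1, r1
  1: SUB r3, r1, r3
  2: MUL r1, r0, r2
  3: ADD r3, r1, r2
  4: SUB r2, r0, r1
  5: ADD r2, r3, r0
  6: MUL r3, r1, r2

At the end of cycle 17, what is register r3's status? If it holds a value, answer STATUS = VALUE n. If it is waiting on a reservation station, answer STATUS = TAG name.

c1: issue ADD r1<-Add1 | r0:9,r1:Add1,r2:7,r3:9
c2: issue SUB r3<-Add2 | r0:9,r1:Add1,r2:7,r3:Add2
c3: issue MUL r1<-Mul1 | r0:9,r1:Mul1,r2:7,r3:Add2
c4: CDB Add1=16; issue ADD r3<-Add1 | r0:9,r1:Mul1,r2:7,r3:Add1
c5: issue SUB r2<-Add3 | r0:9,r1:Mul1,r2:Add3,r3:Add1
c6: stall | r0:9,r1:Mul1,r2:Add3,r3:Add1
c7: CDB Add2=7; issue ADD r2<-Add2 | r0:9,r1:Mul1,r2:Add2,r3:Add1
c8: CDB Mul1=63; issue MUL r3<-Mul1 | r0:9,r1:63,r2:Add2,r3:Mul1
c9: - | r0:9,r1:63,r2:Add2,r3:Mul1
c10: - | r0:9,r1:63,r2:Add2,r3:Mul1
c11: CDB Add1=70 | r0:9,r1:63,r2:Add2,r3:Mul1
c12: CDB Add3=-54 | r0:9,r1:63,r2:Add2,r3:Mul1
c13: - | r0:9,r1:63,r2:Add2,r3:Mul1
c14: CDB Add2=79 | r0:9,r1:63,r2:79,r3:Mul1
c15: - | r0:9,r1:63,r2:79,r3:Mul1
c16: - | r0:9,r1:63,r2:79,r3:Mul1
c17: - | r0:9,r1:63,r2:79,r3:Mul1

STATUS = TAG Mul1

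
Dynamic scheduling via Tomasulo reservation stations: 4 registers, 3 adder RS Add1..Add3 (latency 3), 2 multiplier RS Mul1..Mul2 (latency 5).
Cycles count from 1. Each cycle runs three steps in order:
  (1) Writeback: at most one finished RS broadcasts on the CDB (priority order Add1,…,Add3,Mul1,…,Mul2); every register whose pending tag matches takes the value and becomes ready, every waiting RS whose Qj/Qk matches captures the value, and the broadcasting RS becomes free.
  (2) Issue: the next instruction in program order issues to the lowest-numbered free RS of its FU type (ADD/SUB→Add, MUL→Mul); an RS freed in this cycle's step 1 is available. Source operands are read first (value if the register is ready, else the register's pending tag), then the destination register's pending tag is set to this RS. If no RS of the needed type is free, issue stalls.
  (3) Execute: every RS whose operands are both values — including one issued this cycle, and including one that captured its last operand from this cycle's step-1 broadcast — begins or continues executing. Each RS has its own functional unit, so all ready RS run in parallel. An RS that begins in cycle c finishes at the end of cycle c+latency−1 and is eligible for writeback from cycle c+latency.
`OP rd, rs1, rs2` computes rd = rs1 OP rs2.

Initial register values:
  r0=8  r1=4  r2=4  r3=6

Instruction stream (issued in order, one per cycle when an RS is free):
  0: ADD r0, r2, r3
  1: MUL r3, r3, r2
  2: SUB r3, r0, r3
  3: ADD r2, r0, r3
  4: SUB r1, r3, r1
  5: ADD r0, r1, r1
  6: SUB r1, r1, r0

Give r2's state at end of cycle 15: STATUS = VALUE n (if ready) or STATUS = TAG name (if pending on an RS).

c1: issue ADD r0<-Add1 | r0:Add1,r1:4,r2:4,r3:6
c2: issue MUL r3<-Mul1 | r0:Add1,r1:4,r2:4,r3:Mul1
c3: issue SUB r3<-Add2 | r0:Add1,r1:4,r2:4,r3:Add2
c4: CDB Add1=10; issue ADD r2<-Add1 | r0:10,r1:4,r2:Add1,r3:Add2
c5: issue SUB r1<-Add3 | r0:10,r1:Add3,r2:Add1,r3:Add2
c6: stall | r0:10,r1:Add3,r2:Add1,r3:Add2
c7: CDB Mul1=24; stall | r0:10,r1:Add3,r2:Add1,r3:Add2
c8: stall | r0:10,r1:Add3,r2:Add1,r3:Add2
c9: stall | r0:10,r1:Add3,r2:Add1,r3:Add2
c10: CDB Add2=-14; issue ADD r0<-Add2 | r0:Add2,r1:Add3,r2:Add1,r3:-14
c11: stall | r0:Add2,r1:Add3,r2:Add1,r3:-14
c12: stall | r0:Add2,r1:Add3,r2:Add1,r3:-14
c13: CDB Add1=-4; issue SUB r1<-Add1 | r0:Add2,r1:Add1,r2:-4,r3:-14
c14: CDB Add3=-18 | r0:Add2,r1:Add1,r2:-4,r3:-14
c15: - | r0:Add2,r1:Add1,r2:-4,r3:-14

STATUS = VALUE -4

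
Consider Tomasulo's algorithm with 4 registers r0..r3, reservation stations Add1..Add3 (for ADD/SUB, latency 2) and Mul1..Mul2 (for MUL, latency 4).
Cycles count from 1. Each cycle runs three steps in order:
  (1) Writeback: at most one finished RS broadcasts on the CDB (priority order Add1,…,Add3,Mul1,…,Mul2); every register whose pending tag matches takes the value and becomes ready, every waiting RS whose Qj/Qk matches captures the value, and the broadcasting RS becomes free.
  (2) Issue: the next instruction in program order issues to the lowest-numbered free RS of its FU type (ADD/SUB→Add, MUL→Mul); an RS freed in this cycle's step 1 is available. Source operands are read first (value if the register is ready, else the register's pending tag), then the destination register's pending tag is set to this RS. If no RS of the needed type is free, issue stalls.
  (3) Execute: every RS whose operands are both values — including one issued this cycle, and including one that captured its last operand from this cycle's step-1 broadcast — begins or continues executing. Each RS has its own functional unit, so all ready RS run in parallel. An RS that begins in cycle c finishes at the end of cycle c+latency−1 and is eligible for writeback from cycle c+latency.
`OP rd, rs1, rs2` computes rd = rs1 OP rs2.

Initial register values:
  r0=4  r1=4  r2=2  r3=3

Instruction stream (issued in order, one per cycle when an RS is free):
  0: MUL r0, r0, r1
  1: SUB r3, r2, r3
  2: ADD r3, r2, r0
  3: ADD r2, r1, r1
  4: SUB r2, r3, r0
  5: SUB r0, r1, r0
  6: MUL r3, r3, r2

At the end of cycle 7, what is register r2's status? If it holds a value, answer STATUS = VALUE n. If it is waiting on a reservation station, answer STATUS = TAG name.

c1: issue MUL r0<-Mul1 | r0:Mul1,r1:4,r2:2,r3:3
c2: issue SUB r3<-Add1 | r0:Mul1,r1:4,r2:2,r3:Add1
c3: issue ADD r3<-Add2 | r0:Mul1,r1:4,r2:2,r3:Add2
c4: CDB Add1=-1; issue ADD r2<-Add1 | r0:Mul1,r1:4,r2:Add1,r3:Add2
c5: CDB Mul1=16; issue SUB r2<-Add3 | r0:16,r1:4,r2:Add3,r3:Add2
c6: CDB Add1=8; issue SUB r0<-Add1 | r0:Add1,r1:4,r2:Add3,r3:Add2
c7: CDB Add2=18; issue MUL r3<-Mul1 | r0:Add1,r1:4,r2:Add3,r3:Mul1

STATUS = TAG Add3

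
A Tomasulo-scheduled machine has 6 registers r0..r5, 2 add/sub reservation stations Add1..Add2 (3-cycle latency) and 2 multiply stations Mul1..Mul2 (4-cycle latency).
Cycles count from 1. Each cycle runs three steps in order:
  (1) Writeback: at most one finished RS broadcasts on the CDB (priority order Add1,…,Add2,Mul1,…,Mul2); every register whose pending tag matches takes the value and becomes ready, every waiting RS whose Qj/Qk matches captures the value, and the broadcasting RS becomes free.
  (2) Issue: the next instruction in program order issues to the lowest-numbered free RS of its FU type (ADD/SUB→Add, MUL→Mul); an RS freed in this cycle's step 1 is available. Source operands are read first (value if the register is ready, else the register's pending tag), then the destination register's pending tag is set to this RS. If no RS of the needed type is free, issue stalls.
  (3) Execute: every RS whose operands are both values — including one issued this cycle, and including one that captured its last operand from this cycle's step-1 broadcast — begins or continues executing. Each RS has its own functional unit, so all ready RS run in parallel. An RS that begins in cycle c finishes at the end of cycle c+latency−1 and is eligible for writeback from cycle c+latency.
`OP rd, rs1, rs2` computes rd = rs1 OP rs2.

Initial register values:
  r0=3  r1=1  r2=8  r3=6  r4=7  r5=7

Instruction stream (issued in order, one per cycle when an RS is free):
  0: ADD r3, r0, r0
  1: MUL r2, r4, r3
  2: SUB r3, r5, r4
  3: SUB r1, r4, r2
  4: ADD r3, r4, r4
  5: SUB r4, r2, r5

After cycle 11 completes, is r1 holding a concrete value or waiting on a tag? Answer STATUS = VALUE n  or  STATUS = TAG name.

STATUS = VALUE -35

cycle 1: issue ADD r3<-Add1 // r0:3,r1:1,r2:8,r3:Add1,r4:7,r5:7
cycle 2: issue MUL r2<-Mul1 // r0:3,r1:1,r2:Mul1,r3:Add1,r4:7,r5:7
cycle 3: issue SUB r3<-Add2 // r0:3,r1:1,r2:Mul1,r3:Add2,r4:7,r5:7
cycle 4: CDB Add1=6; issue SUB r1<-Add1 // r0:3,r1:Add1,r2:Mul1,r3:Add2,r4:7,r5:7
cycle 5: stall // r0:3,r1:Add1,r2:Mul1,r3:Add2,r4:7,r5:7
cycle 6: CDB Add2=0; issue ADD r3<-Add2 // r0:3,r1:Add1,r2:Mul1,r3:Add2,r4:7,r5:7
cycle 7: stall // r0:3,r1:Add1,r2:Mul1,r3:Add2,r4:7,r5:7
cycle 8: CDB Mul1=42; stall // r0:3,r1:Add1,r2:42,r3:Add2,r4:7,r5:7
cycle 9: CDB Add2=14; issue SUB r4<-Add2 // r0:3,r1:Add1,r2:42,r3:14,r4:Add2,r5:7
cycle 10: - // r0:3,r1:Add1,r2:42,r3:14,r4:Add2,r5:7
cycle 11: CDB Add1=-35 // r0:3,r1:-35,r2:42,r3:14,r4:Add2,r5:7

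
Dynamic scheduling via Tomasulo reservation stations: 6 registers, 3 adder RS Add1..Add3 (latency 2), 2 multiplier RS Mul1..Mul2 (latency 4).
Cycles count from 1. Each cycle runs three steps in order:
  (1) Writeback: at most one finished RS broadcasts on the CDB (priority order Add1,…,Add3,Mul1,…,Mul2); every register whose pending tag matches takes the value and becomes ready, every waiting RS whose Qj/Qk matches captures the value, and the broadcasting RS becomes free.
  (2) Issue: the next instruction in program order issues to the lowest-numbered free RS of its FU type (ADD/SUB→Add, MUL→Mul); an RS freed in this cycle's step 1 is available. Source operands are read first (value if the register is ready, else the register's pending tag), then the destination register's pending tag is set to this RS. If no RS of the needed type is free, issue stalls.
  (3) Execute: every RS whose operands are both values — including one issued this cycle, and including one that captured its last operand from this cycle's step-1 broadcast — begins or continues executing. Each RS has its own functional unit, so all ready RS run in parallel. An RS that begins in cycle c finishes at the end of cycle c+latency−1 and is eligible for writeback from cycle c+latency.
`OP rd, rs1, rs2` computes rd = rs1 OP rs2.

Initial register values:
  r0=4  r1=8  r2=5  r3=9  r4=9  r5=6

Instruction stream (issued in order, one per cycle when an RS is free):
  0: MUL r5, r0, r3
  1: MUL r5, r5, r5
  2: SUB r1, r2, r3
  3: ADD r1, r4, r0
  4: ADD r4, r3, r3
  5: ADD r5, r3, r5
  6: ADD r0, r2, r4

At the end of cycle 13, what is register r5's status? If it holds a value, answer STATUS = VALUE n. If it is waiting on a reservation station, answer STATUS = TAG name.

cycle 1: issue MUL r5<-Mul1 // r0:4,r1:8,r2:5,r3:9,r4:9,r5:Mul1
cycle 2: issue MUL r5<-Mul2 // r0:4,r1:8,r2:5,r3:9,r4:9,r5:Mul2
cycle 3: issue SUB r1<-Add1 // r0:4,r1:Add1,r2:5,r3:9,r4:9,r5:Mul2
cycle 4: issue ADD r1<-Add2 // r0:4,r1:Add2,r2:5,r3:9,r4:9,r5:Mul2
cycle 5: CDB Add1=-4; issue ADD r4<-Add1 // r0:4,r1:Add2,r2:5,r3:9,r4:Add1,r5:Mul2
cycle 6: CDB Add2=13; issue ADD r5<-Add2 // r0:4,r1:13,r2:5,r3:9,r4:Add1,r5:Add2
cycle 7: CDB Add1=18; issue ADD r0<-Add1 // r0:Add1,r1:13,r2:5,r3:9,r4:18,r5:Add2
cycle 8: CDB Mul1=36 // r0:Add1,r1:13,r2:5,r3:9,r4:18,r5:Add2
cycle 9: CDB Add1=23 // r0:23,r1:13,r2:5,r3:9,r4:18,r5:Add2
cycle 10: - // r0:23,r1:13,r2:5,r3:9,r4:18,r5:Add2
cycle 11: - // r0:23,r1:13,r2:5,r3:9,r4:18,r5:Add2
cycle 12: CDB Mul2=1296 // r0:23,r1:13,r2:5,r3:9,r4:18,r5:Add2
cycle 13: - // r0:23,r1:13,r2:5,r3:9,r4:18,r5:Add2

STATUS = TAG Add2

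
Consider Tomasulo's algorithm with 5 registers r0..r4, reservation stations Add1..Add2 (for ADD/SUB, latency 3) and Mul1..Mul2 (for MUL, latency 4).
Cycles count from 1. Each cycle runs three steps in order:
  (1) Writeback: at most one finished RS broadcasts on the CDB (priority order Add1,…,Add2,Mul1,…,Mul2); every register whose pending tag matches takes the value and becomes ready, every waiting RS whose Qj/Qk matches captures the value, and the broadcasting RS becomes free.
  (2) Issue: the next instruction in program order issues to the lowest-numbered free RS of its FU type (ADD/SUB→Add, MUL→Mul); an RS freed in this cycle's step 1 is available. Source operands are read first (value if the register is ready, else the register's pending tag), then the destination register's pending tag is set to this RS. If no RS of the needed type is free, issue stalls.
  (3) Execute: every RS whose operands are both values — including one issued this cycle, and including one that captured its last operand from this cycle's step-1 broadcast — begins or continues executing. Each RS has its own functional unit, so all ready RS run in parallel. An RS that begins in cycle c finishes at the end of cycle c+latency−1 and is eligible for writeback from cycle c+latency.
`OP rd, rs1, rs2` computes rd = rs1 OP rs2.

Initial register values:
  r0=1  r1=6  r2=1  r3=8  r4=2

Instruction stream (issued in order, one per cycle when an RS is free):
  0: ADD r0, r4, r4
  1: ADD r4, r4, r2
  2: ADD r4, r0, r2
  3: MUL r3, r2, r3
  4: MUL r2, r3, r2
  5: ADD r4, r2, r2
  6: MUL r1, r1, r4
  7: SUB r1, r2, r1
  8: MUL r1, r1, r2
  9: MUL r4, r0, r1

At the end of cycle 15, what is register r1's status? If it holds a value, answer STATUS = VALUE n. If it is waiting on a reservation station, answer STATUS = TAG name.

c1: issue ADD r0<-Add1 | r0:Add1,r1:6,r2:1,r3:8,r4:2
c2: issue ADD r4<-Add2 | r0:Add1,r1:6,r2:1,r3:8,r4:Add2
c3: stall | r0:Add1,r1:6,r2:1,r3:8,r4:Add2
c4: CDB Add1=4; issue ADD r4<-Add1 | r0:4,r1:6,r2:1,r3:8,r4:Add1
c5: CDB Add2=3; issue MUL r3<-Mul1 | r0:4,r1:6,r2:1,r3:Mul1,r4:Add1
c6: issue MUL r2<-Mul2 | r0:4,r1:6,r2:Mul2,r3:Mul1,r4:Add1
c7: CDB Add1=5; issue ADD r4<-Add1 | r0:4,r1:6,r2:Mul2,r3:Mul1,r4:Add1
c8: stall | r0:4,r1:6,r2:Mul2,r3:Mul1,r4:Add1
c9: CDB Mul1=8; issue MUL r1<-Mul1 | r0:4,r1:Mul1,r2:Mul2,r3:8,r4:Add1
c10: issue SUB r1<-Add2 | r0:4,r1:Add2,r2:Mul2,r3:8,r4:Add1
c11: stall | r0:4,r1:Add2,r2:Mul2,r3:8,r4:Add1
c12: stall | r0:4,r1:Add2,r2:Mul2,r3:8,r4:Add1
c13: CDB Mul2=8; issue MUL r1<-Mul2 | r0:4,r1:Mul2,r2:8,r3:8,r4:Add1
c14: stall | r0:4,r1:Mul2,r2:8,r3:8,r4:Add1
c15: stall | r0:4,r1:Mul2,r2:8,r3:8,r4:Add1

STATUS = TAG Mul2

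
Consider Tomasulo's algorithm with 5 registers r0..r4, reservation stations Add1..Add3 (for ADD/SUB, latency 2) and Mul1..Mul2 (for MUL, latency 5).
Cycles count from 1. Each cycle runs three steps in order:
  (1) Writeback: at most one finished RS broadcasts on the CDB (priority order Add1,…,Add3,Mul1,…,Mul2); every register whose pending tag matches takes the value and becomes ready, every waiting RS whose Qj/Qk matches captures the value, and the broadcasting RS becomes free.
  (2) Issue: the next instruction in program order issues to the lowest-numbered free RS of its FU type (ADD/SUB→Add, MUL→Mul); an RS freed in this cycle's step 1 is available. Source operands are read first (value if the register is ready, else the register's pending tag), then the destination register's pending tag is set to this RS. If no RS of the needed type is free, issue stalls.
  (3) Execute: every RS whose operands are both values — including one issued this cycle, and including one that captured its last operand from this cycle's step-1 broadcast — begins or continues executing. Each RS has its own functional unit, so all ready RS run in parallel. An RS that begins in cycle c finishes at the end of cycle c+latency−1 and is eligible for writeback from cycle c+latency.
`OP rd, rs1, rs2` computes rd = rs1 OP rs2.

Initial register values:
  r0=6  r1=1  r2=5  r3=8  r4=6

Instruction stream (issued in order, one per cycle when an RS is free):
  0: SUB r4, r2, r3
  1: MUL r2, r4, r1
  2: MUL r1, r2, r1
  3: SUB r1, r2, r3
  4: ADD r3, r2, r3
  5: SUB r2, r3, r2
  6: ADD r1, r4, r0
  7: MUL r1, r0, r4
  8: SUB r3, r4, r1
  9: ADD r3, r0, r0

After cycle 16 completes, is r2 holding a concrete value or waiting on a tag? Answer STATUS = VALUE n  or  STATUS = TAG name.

cycle 1: issue SUB r4<-Add1 // r0:6,r1:1,r2:5,r3:8,r4:Add1
cycle 2: issue MUL r2<-Mul1 // r0:6,r1:1,r2:Mul1,r3:8,r4:Add1
cycle 3: CDB Add1=-3; issue MUL r1<-Mul2 // r0:6,r1:Mul2,r2:Mul1,r3:8,r4:-3
cycle 4: issue SUB r1<-Add1 // r0:6,r1:Add1,r2:Mul1,r3:8,r4:-3
cycle 5: issue ADD r3<-Add2 // r0:6,r1:Add1,r2:Mul1,r3:Add2,r4:-3
cycle 6: issue SUB r2<-Add3 // r0:6,r1:Add1,r2:Add3,r3:Add2,r4:-3
cycle 7: stall // r0:6,r1:Add1,r2:Add3,r3:Add2,r4:-3
cycle 8: CDB Mul1=-3; stall // r0:6,r1:Add1,r2:Add3,r3:Add2,r4:-3
cycle 9: stall // r0:6,r1:Add1,r2:Add3,r3:Add2,r4:-3
cycle 10: CDB Add1=-11; issue ADD r1<-Add1 // r0:6,r1:Add1,r2:Add3,r3:Add2,r4:-3
cycle 11: CDB Add2=5; issue MUL r1<-Mul1 // r0:6,r1:Mul1,r2:Add3,r3:5,r4:-3
cycle 12: CDB Add1=3; issue SUB r3<-Add1 // r0:6,r1:Mul1,r2:Add3,r3:Add1,r4:-3
cycle 13: CDB Add3=8; issue ADD r3<-Add2 // r0:6,r1:Mul1,r2:8,r3:Add2,r4:-3
cycle 14: CDB Mul2=-3 // r0:6,r1:Mul1,r2:8,r3:Add2,r4:-3
cycle 15: CDB Add2=12 // r0:6,r1:Mul1,r2:8,r3:12,r4:-3
cycle 16: CDB Mul1=-18 // r0:6,r1:-18,r2:8,r3:12,r4:-3

STATUS = VALUE 8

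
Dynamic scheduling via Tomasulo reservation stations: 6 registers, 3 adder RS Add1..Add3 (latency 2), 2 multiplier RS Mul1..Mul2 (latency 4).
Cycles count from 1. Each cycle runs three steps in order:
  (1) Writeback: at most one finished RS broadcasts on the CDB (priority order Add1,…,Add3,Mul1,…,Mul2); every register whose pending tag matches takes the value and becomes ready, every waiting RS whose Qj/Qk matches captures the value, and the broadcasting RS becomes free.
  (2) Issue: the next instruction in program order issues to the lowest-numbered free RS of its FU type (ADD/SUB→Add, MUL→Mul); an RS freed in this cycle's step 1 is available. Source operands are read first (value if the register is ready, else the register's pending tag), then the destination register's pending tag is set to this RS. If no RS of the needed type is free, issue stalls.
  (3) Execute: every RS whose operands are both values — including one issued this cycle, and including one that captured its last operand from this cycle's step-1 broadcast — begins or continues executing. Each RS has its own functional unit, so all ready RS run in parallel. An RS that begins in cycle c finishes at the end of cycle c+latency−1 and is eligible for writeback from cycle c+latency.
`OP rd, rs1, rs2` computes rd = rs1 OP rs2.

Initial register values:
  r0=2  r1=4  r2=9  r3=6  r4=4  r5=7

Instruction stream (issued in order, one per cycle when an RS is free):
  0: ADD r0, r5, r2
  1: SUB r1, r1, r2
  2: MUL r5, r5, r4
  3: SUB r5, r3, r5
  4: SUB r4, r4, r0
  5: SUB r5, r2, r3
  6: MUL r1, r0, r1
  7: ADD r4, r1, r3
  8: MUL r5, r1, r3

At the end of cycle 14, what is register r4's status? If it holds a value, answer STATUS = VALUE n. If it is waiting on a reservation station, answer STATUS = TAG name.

c1: issue ADD r0<-Add1 | r0:Add1,r1:4,r2:9,r3:6,r4:4,r5:7
c2: issue SUB r1<-Add2 | r0:Add1,r1:Add2,r2:9,r3:6,r4:4,r5:7
c3: CDB Add1=16; issue MUL r5<-Mul1 | r0:16,r1:Add2,r2:9,r3:6,r4:4,r5:Mul1
c4: CDB Add2=-5; issue SUB r5<-Add1 | r0:16,r1:-5,r2:9,r3:6,r4:4,r5:Add1
c5: issue SUB r4<-Add2 | r0:16,r1:-5,r2:9,r3:6,r4:Add2,r5:Add1
c6: issue SUB r5<-Add3 | r0:16,r1:-5,r2:9,r3:6,r4:Add2,r5:Add3
c7: CDB Add2=-12; issue MUL r1<-Mul2 | r0:16,r1:Mul2,r2:9,r3:6,r4:-12,r5:Add3
c8: CDB Add3=3; issue ADD r4<-Add2 | r0:16,r1:Mul2,r2:9,r3:6,r4:Add2,r5:3
c9: CDB Mul1=28; issue MUL r5<-Mul1 | r0:16,r1:Mul2,r2:9,r3:6,r4:Add2,r5:Mul1
c10: - | r0:16,r1:Mul2,r2:9,r3:6,r4:Add2,r5:Mul1
c11: CDB Add1=-22 | r0:16,r1:Mul2,r2:9,r3:6,r4:Add2,r5:Mul1
c12: CDB Mul2=-80 | r0:16,r1:-80,r2:9,r3:6,r4:Add2,r5:Mul1
c13: - | r0:16,r1:-80,r2:9,r3:6,r4:Add2,r5:Mul1
c14: CDB Add2=-74 | r0:16,r1:-80,r2:9,r3:6,r4:-74,r5:Mul1

STATUS = VALUE -74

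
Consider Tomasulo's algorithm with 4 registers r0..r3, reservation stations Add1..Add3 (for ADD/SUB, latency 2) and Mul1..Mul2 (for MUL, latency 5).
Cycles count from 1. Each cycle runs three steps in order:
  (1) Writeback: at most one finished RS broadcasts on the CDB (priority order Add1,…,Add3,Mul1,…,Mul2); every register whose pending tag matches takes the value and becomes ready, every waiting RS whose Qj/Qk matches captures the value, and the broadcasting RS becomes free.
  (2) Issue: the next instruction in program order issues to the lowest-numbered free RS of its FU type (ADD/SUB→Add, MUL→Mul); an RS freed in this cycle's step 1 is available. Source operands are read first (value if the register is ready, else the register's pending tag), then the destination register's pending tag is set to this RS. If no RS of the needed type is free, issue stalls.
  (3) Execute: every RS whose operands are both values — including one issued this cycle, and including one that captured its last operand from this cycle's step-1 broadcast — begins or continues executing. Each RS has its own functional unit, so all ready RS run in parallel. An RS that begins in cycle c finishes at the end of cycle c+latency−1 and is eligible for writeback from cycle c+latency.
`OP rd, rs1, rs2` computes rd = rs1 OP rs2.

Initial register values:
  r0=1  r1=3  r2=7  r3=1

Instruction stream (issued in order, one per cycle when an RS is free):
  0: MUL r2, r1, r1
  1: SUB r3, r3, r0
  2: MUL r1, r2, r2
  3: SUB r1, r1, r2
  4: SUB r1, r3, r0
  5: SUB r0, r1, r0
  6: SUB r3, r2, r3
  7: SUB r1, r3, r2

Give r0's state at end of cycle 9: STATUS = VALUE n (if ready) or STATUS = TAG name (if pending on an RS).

STATUS = TAG Add3

cycle 1: issue MUL r2<-Mul1 // r0:1,r1:3,r2:Mul1,r3:1
cycle 2: issue SUB r3<-Add1 // r0:1,r1:3,r2:Mul1,r3:Add1
cycle 3: issue MUL r1<-Mul2 // r0:1,r1:Mul2,r2:Mul1,r3:Add1
cycle 4: CDB Add1=0; issue SUB r1<-Add1 // r0:1,r1:Add1,r2:Mul1,r3:0
cycle 5: issue SUB r1<-Add2 // r0:1,r1:Add2,r2:Mul1,r3:0
cycle 6: CDB Mul1=9; issue SUB r0<-Add3 // r0:Add3,r1:Add2,r2:9,r3:0
cycle 7: CDB Add2=-1; issue SUB r3<-Add2 // r0:Add3,r1:-1,r2:9,r3:Add2
cycle 8: stall // r0:Add3,r1:-1,r2:9,r3:Add2
cycle 9: CDB Add2=9; issue SUB r1<-Add2 // r0:Add3,r1:Add2,r2:9,r3:9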